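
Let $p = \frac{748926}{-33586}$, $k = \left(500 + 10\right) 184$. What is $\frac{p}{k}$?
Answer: $- \frac{5427}{22838480} \approx -0.00023763$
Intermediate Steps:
$k = 93840$ ($k = 510 \cdot 184 = 93840$)
$p = - \frac{374463}{16793}$ ($p = 748926 \left(- \frac{1}{33586}\right) = - \frac{374463}{16793} \approx -22.299$)
$\frac{p}{k} = - \frac{374463}{16793 \cdot 93840} = \left(- \frac{374463}{16793}\right) \frac{1}{93840} = - \frac{5427}{22838480}$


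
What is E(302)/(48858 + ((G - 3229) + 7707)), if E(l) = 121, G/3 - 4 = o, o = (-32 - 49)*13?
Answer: 121/50189 ≈ 0.0024109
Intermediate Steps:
o = -1053 (o = -81*13 = -1053)
G = -3147 (G = 12 + 3*(-1053) = 12 - 3159 = -3147)
E(302)/(48858 + ((G - 3229) + 7707)) = 121/(48858 + ((-3147 - 3229) + 7707)) = 121/(48858 + (-6376 + 7707)) = 121/(48858 + 1331) = 121/50189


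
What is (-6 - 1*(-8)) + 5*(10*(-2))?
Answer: -98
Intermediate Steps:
(-6 - 1*(-8)) + 5*(10*(-2)) = (-6 + 8) + 5*(-20) = 2 - 100 = -98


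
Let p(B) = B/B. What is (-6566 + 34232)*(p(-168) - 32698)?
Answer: -904595202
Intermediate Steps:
p(B) = 1
(-6566 + 34232)*(p(-168) - 32698) = (-6566 + 34232)*(1 - 32698) = 27666*(-32697) = -904595202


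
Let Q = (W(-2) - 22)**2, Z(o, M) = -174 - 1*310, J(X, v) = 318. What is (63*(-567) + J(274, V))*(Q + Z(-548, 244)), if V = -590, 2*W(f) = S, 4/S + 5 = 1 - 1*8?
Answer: -3127265/12 ≈ -2.6061e+5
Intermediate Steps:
S = -1/3 (S = 4/(-5 + (1 - 1*8)) = 4/(-5 + (1 - 8)) = 4/(-5 - 7) = 4/(-12) = 4*(-1/12) = -1/3 ≈ -0.33333)
W(f) = -1/6 (W(f) = (1/2)*(-1/3) = -1/6)
Z(o, M) = -484 (Z(o, M) = -174 - 310 = -484)
Q = 17689/36 (Q = (-1/6 - 22)**2 = (-133/6)**2 = 17689/36 ≈ 491.36)
(63*(-567) + J(274, V))*(Q + Z(-548, 244)) = (63*(-567) + 318)*(17689/36 - 484) = (-35721 + 318)*(265/36) = -35403*265/36 = -3127265/12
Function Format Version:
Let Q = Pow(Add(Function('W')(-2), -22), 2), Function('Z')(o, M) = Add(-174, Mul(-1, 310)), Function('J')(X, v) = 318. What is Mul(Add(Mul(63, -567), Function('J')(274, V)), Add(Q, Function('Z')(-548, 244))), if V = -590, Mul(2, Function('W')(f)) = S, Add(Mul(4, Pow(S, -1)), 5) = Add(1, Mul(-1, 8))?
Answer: Rational(-3127265, 12) ≈ -2.6061e+5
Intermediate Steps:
S = Rational(-1, 3) (S = Mul(4, Pow(Add(-5, Add(1, Mul(-1, 8))), -1)) = Mul(4, Pow(Add(-5, Add(1, -8)), -1)) = Mul(4, Pow(Add(-5, -7), -1)) = Mul(4, Pow(-12, -1)) = Mul(4, Rational(-1, 12)) = Rational(-1, 3) ≈ -0.33333)
Function('W')(f) = Rational(-1, 6) (Function('W')(f) = Mul(Rational(1, 2), Rational(-1, 3)) = Rational(-1, 6))
Function('Z')(o, M) = -484 (Function('Z')(o, M) = Add(-174, -310) = -484)
Q = Rational(17689, 36) (Q = Pow(Add(Rational(-1, 6), -22), 2) = Pow(Rational(-133, 6), 2) = Rational(17689, 36) ≈ 491.36)
Mul(Add(Mul(63, -567), Function('J')(274, V)), Add(Q, Function('Z')(-548, 244))) = Mul(Add(Mul(63, -567), 318), Add(Rational(17689, 36), -484)) = Mul(Add(-35721, 318), Rational(265, 36)) = Mul(-35403, Rational(265, 36)) = Rational(-3127265, 12)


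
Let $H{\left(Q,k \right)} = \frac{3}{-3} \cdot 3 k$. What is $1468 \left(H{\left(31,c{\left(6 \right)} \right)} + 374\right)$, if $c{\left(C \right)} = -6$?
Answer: $575456$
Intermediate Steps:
$H{\left(Q,k \right)} = - 3 k$ ($H{\left(Q,k \right)} = 3 \left(- \frac{1}{3}\right) 3 k = \left(-1\right) 3 k = - 3 k$)
$1468 \left(H{\left(31,c{\left(6 \right)} \right)} + 374\right) = 1468 \left(\left(-3\right) \left(-6\right) + 374\right) = 1468 \left(18 + 374\right) = 1468 \cdot 392 = 575456$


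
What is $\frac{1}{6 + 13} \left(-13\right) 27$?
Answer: $- \frac{351}{19} \approx -18.474$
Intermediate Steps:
$\frac{1}{6 + 13} \left(-13\right) 27 = \frac{1}{19} \left(-13\right) 27 = \left(- \frac{13}{19}\right) 27 = - \frac{351}{19}$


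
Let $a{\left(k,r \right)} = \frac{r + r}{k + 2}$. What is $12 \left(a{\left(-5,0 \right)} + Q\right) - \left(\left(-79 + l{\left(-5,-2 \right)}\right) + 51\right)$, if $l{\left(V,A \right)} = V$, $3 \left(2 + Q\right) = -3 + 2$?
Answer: $5$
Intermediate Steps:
$Q = - \frac{7}{3}$ ($Q = -2 + \frac{-3 + 2}{3} = -2 + \frac{1}{3} \left(-1\right) = -2 - \frac{1}{3} = - \frac{7}{3} \approx -2.3333$)
$a{\left(k,r \right)} = \frac{2 r}{2 + k}$
$12 \left(a{\left(-5,0 \right)} + Q\right) - \left(\left(-79 + l{\left(-5,-2 \right)}\right) + 51\right) = 12 \left(2 \cdot 0 \frac{1}{2 - 5} - \frac{7}{3}\right) - \left(\left(-79 - 5\right) + 51\right) = 12 \left(2 \cdot 0 \frac{1}{-3} - \frac{7}{3}\right) - \left(-84 + 51\right) = 12 \left(2 \cdot 0 \left(- \frac{1}{3}\right) - \frac{7}{3}\right) - -33 = 12 \left(0 - \frac{7}{3}\right) + 33 = 12 \left(- \frac{7}{3}\right) + 33 = -28 + 33 = 5$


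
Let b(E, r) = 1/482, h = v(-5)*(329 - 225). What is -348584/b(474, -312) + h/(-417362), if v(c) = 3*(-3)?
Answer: -35062057412860/208681 ≈ -1.6802e+8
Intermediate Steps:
v(c) = -9
h = -936 (h = -9*(329 - 225) = -9*104 = -936)
b(E, r) = 1/482
-348584/b(474, -312) + h/(-417362) = -348584/1/482 - 936/(-417362) = -348584*482 - 936*(-1/417362) = -168017488 + 468/208681 = -35062057412860/208681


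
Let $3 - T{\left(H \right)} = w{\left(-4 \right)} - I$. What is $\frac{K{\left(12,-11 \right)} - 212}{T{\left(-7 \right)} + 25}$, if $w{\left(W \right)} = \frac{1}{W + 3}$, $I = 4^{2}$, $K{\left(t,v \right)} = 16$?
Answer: $- \frac{196}{45} \approx -4.3556$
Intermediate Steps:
$I = 16$
$w{\left(W \right)} = \frac{1}{3 + W}$
$T{\left(H \right)} = 20$ ($T{\left(H \right)} = 3 - \left(\frac{1}{3 - 4} - 16\right) = 3 - \left(\frac{1}{-1} - 16\right) = 3 - \left(-1 - 16\right) = 3 - -17 = 3 + 17 = 20$)
$\frac{K{\left(12,-11 \right)} - 212}{T{\left(-7 \right)} + 25} = \frac{16 - 212}{20 + 25} = - \frac{196}{45}$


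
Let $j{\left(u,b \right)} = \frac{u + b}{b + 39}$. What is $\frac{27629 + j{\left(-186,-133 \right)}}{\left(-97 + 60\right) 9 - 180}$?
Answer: $- \frac{288605}{5358} \approx -53.864$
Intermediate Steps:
$j{\left(u,b \right)} = \frac{b + u}{39 + b}$
$\frac{27629 + j{\left(-186,-133 \right)}}{\left(-97 + 60\right) 9 - 180} = \frac{27629 + \frac{-133 - 186}{39 - 133}}{\left(-97 + 60\right) 9 - 180} = \frac{27629 + \frac{1}{-94} \left(-319\right)}{\left(-37\right) 9 - 180} = \frac{27629 - - \frac{319}{94}}{-333 - 180} = \frac{27629 + \frac{319}{94}}{-513} = \frac{2597445}{94} \left(- \frac{1}{513}\right) = - \frac{288605}{5358}$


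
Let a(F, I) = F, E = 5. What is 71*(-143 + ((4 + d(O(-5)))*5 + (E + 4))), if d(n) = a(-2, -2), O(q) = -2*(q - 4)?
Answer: -8804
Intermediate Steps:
O(q) = 8 - 2*q (O(q) = -2*(-4 + q) = 8 - 2*q)
d(n) = -2
71*(-143 + ((4 + d(O(-5)))*5 + (E + 4))) = 71*(-143 + ((4 - 2)*5 + (5 + 4))) = 71*(-143 + (2*5 + 9)) = 71*(-143 + (10 + 9)) = 71*(-143 + 19) = 71*(-124) = -8804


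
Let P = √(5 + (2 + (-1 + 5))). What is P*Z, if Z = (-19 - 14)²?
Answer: 1089*√11 ≈ 3611.8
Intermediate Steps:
P = √11 (P = √(5 + (2 + 4)) = √(5 + 6) = √11 ≈ 3.3166)
Z = 1089 (Z = (-33)² = 1089)
P*Z = √11*1089 = 1089*√11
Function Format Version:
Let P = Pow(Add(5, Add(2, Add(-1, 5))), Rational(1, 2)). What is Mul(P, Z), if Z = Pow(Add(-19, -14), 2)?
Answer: Mul(1089, Pow(11, Rational(1, 2))) ≈ 3611.8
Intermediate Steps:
P = Pow(11, Rational(1, 2)) (P = Pow(Add(5, Add(2, 4)), Rational(1, 2)) = Pow(Add(5, 6), Rational(1, 2)) = Pow(11, Rational(1, 2)) ≈ 3.3166)
Z = 1089 (Z = Pow(-33, 2) = 1089)
Mul(P, Z) = Mul(Pow(11, Rational(1, 2)), 1089) = Mul(1089, Pow(11, Rational(1, 2)))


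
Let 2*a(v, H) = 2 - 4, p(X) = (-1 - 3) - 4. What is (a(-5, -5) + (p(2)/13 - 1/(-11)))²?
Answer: 47524/20449 ≈ 2.3240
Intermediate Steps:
p(X) = -8 (p(X) = -4 - 4 = -8)
a(v, H) = -1 (a(v, H) = (2 - 4)/2 = (½)*(-2) = -1)
(a(-5, -5) + (p(2)/13 - 1/(-11)))² = (-1 + (-8/13 - 1/(-11)))² = (-1 + (-8*1/13 - 1*(-1/11)))² = (-1 + (-8/13 + 1/11))² = (-1 - 75/143)² = (-218/143)² = 47524/20449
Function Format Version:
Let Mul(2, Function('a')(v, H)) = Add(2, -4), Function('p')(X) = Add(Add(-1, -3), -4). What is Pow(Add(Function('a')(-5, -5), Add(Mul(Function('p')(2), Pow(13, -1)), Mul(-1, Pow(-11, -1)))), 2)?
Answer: Rational(47524, 20449) ≈ 2.3240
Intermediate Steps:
Function('p')(X) = -8 (Function('p')(X) = Add(-4, -4) = -8)
Function('a')(v, H) = -1 (Function('a')(v, H) = Mul(Rational(1, 2), Add(2, -4)) = Mul(Rational(1, 2), -2) = -1)
Pow(Add(Function('a')(-5, -5), Add(Mul(Function('p')(2), Pow(13, -1)), Mul(-1, Pow(-11, -1)))), 2) = Pow(Add(-1, Add(Mul(-8, Pow(13, -1)), Mul(-1, Pow(-11, -1)))), 2) = Pow(Add(-1, Add(Mul(-8, Rational(1, 13)), Mul(-1, Rational(-1, 11)))), 2) = Pow(Add(-1, Add(Rational(-8, 13), Rational(1, 11))), 2) = Pow(Add(-1, Rational(-75, 143)), 2) = Pow(Rational(-218, 143), 2) = Rational(47524, 20449)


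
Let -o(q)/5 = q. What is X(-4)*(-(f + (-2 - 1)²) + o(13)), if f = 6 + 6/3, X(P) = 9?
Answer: -738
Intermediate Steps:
o(q) = -5*q
f = 8 (f = 6 + 6*(⅓) = 6 + 2 = 8)
X(-4)*(-(f + (-2 - 1)²) + o(13)) = 9*(-(8 + (-2 - 1)²) - 5*13) = 9*(-(8 + (-3)²) - 65) = 9*(-(8 + 9) - 65) = 9*(-1*17 - 65) = 9*(-17 - 65) = 9*(-82) = -738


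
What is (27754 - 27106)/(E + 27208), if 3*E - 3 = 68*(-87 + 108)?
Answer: 648/27685 ≈ 0.023406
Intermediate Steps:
E = 477 (E = 1 + (68*(-87 + 108))/3 = 1 + (68*21)/3 = 1 + (1/3)*1428 = 1 + 476 = 477)
(27754 - 27106)/(E + 27208) = (27754 - 27106)/(477 + 27208) = 648/27685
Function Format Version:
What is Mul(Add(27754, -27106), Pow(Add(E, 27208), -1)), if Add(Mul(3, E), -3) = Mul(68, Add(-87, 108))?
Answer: Rational(648, 27685) ≈ 0.023406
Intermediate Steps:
E = 477 (E = Add(1, Mul(Rational(1, 3), Mul(68, Add(-87, 108)))) = Add(1, Mul(Rational(1, 3), Mul(68, 21))) = Add(1, Mul(Rational(1, 3), 1428)) = Add(1, 476) = 477)
Mul(Add(27754, -27106), Pow(Add(E, 27208), -1)) = Mul(Add(27754, -27106), Pow(Add(477, 27208), -1)) = Mul(648, Pow(27685, -1)) = Mul(648, Rational(1, 27685)) = Rational(648, 27685)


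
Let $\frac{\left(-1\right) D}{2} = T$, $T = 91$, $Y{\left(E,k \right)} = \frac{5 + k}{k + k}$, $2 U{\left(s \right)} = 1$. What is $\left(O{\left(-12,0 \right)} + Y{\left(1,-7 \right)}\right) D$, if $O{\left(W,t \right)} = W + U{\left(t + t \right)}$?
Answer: $2067$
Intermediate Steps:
$U{\left(s \right)} = \frac{1}{2}$ ($U{\left(s \right)} = \frac{1}{2} \cdot 1 = \frac{1}{2}$)
$O{\left(W,t \right)} = \frac{1}{2} + W$ ($O{\left(W,t \right)} = W + \frac{1}{2} = \frac{1}{2} + W$)
$Y{\left(E,k \right)} = \frac{5 + k}{2 k}$
$D = -182$ ($D = \left(-2\right) 91 = -182$)
$\left(O{\left(-12,0 \right)} + Y{\left(1,-7 \right)}\right) D = \left(\left(\frac{1}{2} - 12\right) + \frac{5 - 7}{2 \left(-7\right)}\right) \left(-182\right) = \left(- \frac{23}{2} + \frac{1}{2} \left(- \frac{1}{7}\right) \left(-2\right)\right) \left(-182\right) = \left(- \frac{23}{2} + \frac{1}{7}\right) \left(-182\right) = \left(- \frac{159}{14}\right) \left(-182\right) = 2067$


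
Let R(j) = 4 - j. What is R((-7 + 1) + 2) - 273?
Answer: -265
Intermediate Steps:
R((-7 + 1) + 2) - 273 = (4 - ((-7 + 1) + 2)) - 273 = (4 - (-6 + 2)) - 273 = (4 - 1*(-4)) - 273 = (4 + 4) - 273 = 8 - 273 = -265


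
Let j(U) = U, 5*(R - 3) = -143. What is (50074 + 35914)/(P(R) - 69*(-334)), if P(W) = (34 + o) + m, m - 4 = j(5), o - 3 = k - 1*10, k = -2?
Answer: 21497/5770 ≈ 3.7257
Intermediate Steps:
R = -128/5 (R = 3 + (1/5)*(-143) = 3 - 143/5 = -128/5 ≈ -25.600)
o = -9 (o = 3 + (-2 - 1*10) = 3 + (-2 - 10) = 3 - 12 = -9)
m = 9 (m = 4 + 5 = 9)
P(W) = 34 (P(W) = (34 - 9) + 9 = 25 + 9 = 34)
(50074 + 35914)/(P(R) - 69*(-334)) = (50074 + 35914)/(34 - 69*(-334)) = 85988/(34 + 23046) = 85988/23080 = 85988*(1/23080) = 21497/5770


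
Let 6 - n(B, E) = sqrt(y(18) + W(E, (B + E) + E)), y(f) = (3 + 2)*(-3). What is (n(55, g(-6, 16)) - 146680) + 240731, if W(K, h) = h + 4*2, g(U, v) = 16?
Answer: 94057 - 4*sqrt(5) ≈ 94048.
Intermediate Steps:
W(K, h) = 8 + h (W(K, h) = h + 8 = 8 + h)
y(f) = -15 (y(f) = 5*(-3) = -15)
n(B, E) = 6 - sqrt(-7 + B + 2*E) (n(B, E) = 6 - sqrt(-15 + (8 + ((B + E) + E))) = 6 - sqrt(-15 + (8 + (B + 2*E))) = 6 - sqrt(-15 + (8 + B + 2*E)) = 6 - sqrt(-7 + B + 2*E))
(n(55, g(-6, 16)) - 146680) + 240731 = ((6 - sqrt(-7 + 55 + 2*16)) - 146680) + 240731 = ((6 - sqrt(-7 + 55 + 32)) - 146680) + 240731 = ((6 - sqrt(80)) - 146680) + 240731 = ((6 - 4*sqrt(5)) - 146680) + 240731 = (-146674 - 4*sqrt(5)) + 240731 = 94057 - 4*sqrt(5)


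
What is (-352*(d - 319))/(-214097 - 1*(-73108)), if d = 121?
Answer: -69696/140989 ≈ -0.49434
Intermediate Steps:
(-352*(d - 319))/(-214097 - 1*(-73108)) = (-352*(121 - 319))/(-214097 - 1*(-73108)) = (-352*(-198))/(-214097 + 73108) = 69696/(-140989) = 69696*(-1/140989) = -69696/140989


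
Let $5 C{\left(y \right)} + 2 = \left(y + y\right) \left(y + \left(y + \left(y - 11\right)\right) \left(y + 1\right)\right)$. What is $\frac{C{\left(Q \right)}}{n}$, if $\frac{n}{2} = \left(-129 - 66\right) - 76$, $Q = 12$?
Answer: $- \frac{2171}{1355} \approx -1.6022$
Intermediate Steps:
$n = -542$ ($n = 2 \left(\left(-129 - 66\right) - 76\right) = 2 \left(-195 - 76\right) = 2 \left(-271\right) = -542$)
$C{\left(y \right)} = - \frac{2}{5} + \frac{2 y \left(y + \left(1 + y\right) \left(-11 + 2 y\right)\right)}{5}$ ($C{\left(y \right)} = - \frac{2}{5} + \frac{\left(y + y\right) \left(y + \left(y + \left(y - 11\right)\right) \left(y + 1\right)\right)}{5} = - \frac{2}{5} + \frac{2 y \left(y + \left(y + \left(y - 11\right)\right) \left(1 + y\right)\right)}{5} = - \frac{2}{5} + \frac{2 y \left(y + \left(y + \left(-11 + y\right)\right) \left(1 + y\right)\right)}{5} = - \frac{2}{5} + \frac{2 y \left(y + \left(-11 + 2 y\right) \left(1 + y\right)\right)}{5} = - \frac{2}{5} + \frac{2 y \left(y + \left(1 + y\right) \left(-11 + 2 y\right)\right)}{5}$)
$\frac{C{\left(Q \right)}}{n} = \frac{- \frac{2}{5} - \frac{264}{5} - \frac{16 \cdot 12^{2}}{5} + \frac{4 \cdot 12^{3}}{5}}{-542} = \left(- \frac{2}{5} - \frac{264}{5} - \frac{2304}{5} + \frac{4}{5} \cdot 1728\right) \left(- \frac{1}{542}\right) = \left(- \frac{2}{5} - \frac{264}{5} - \frac{2304}{5} + \frac{6912}{5}\right) \left(- \frac{1}{542}\right) = \frac{4342}{5} \left(- \frac{1}{542}\right) = - \frac{2171}{1355}$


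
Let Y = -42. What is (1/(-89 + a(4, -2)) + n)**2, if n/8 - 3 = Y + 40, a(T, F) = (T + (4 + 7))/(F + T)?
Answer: 1695204/26569 ≈ 63.804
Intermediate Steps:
a(T, F) = (11 + T)/(F + T) (a(T, F) = (T + 11)/(F + T) = (11 + T)/(F + T))
n = 8 (n = 24 + 8*(-42 + 40) = 24 + 8*(-2) = 24 - 16 = 8)
(1/(-89 + a(4, -2)) + n)**2 = (1/(-89 + (11 + 4)/(-2 + 4)) + 8)**2 = (1/(-89 + 15/2) + 8)**2 = (1/(-163/2) + 8)**2 = (-2/163 + 8)**2 = (1302/163)**2 = 1695204/26569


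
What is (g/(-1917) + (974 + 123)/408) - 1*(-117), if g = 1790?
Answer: 30960847/260712 ≈ 118.76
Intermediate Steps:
(g/(-1917) + (974 + 123)/408) - 1*(-117) = (1790/(-1917) + (974 + 123)/408) - 1*(-117) = (1790*(-1/1917) + 1097*(1/408)) + 117 = (-1790/1917 + 1097/408) + 117 = 457543/260712 + 117 = 30960847/260712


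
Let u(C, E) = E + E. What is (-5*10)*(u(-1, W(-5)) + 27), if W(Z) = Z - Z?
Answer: -1350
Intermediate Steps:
W(Z) = 0
u(C, E) = 2*E
(-5*10)*(u(-1, W(-5)) + 27) = (-5*10)*(2*0 + 27) = -50*(0 + 27) = -50*27 = -1350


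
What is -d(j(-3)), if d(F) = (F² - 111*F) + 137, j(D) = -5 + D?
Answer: -1089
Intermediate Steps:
d(F) = 137 + F² - 111*F
-d(j(-3)) = -(137 + (-5 - 3)² - 111*(-5 - 3)) = -(137 + (-8)² - 111*(-8)) = -(137 + 64 + 888) = -1*1089 = -1089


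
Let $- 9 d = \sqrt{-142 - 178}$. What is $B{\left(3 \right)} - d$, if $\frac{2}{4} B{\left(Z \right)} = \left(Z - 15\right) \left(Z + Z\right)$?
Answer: $-144 + \frac{8 i \sqrt{5}}{9} \approx -144.0 + 1.9876 i$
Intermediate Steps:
$B{\left(Z \right)} = 4 Z \left(-15 + Z\right)$ ($B{\left(Z \right)} = 2 \left(Z - 15\right) \left(Z + Z\right) = 2 \left(-15 + Z\right) 2 Z = 2 \cdot 2 Z \left(-15 + Z\right) = 4 Z \left(-15 + Z\right)$)
$d = - \frac{8 i \sqrt{5}}{9}$ ($d = - \frac{\sqrt{-142 - 178}}{9} = - \frac{\sqrt{-320}}{9} = - \frac{8 i \sqrt{5}}{9} \approx - 1.9876 i$)
$B{\left(3 \right)} - d = 4 \cdot 3 \left(-15 + 3\right) - - \frac{8 i \sqrt{5}}{9} = 4 \cdot 3 \left(-12\right) + \frac{8 i \sqrt{5}}{9} = -144 + \frac{8 i \sqrt{5}}{9}$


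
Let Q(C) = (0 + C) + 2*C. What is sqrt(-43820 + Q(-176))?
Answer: 2*I*sqrt(11087) ≈ 210.59*I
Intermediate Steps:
Q(C) = 3*C (Q(C) = C + 2*C = 3*C)
sqrt(-43820 + Q(-176)) = sqrt(-43820 + 3*(-176)) = sqrt(-43820 - 528) = sqrt(-44348) = 2*I*sqrt(11087)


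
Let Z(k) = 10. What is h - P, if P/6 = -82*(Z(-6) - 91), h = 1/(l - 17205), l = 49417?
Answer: -1283712623/32212 ≈ -39852.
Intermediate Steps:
h = 1/32212 (h = 1/(49417 - 17205) = 1/32212 ≈ 3.1044e-5)
P = 39852 (P = 6*(-82*(10 - 91)) = 6*(-82*(-81)) = 6*6642 = 39852)
h - P = 1/32212 - 1*39852 = 1/32212 - 39852 = -1283712623/32212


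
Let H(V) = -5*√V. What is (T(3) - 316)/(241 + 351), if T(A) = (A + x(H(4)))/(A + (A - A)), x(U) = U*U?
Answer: -845/1776 ≈ -0.47579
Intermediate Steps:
x(U) = U²
T(A) = (100 + A)/A (T(A) = (A + (-5*√4)²)/(A + (A - A)) = (A + (-5*2)²)/(A + 0) = (A + (-10)²)/A = (A + 100)/A = (100 + A)/A)
(T(3) - 316)/(241 + 351) = ((100 + 3)/3 - 316)/(241 + 351) = ((⅓)*103 - 316)/592 = (103/3 - 316)*(1/592) = -845/3*1/592 = -845/1776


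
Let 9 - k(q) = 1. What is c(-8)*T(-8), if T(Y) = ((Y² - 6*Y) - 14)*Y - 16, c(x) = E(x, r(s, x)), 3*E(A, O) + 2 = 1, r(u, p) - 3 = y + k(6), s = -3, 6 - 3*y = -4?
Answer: 800/3 ≈ 266.67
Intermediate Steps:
y = 10/3 (y = 2 - ⅓*(-4) = 2 + 4/3 = 10/3 ≈ 3.3333)
k(q) = 8 (k(q) = 9 - 1*1 = 9 - 1 = 8)
r(u, p) = 43/3 (r(u, p) = 3 + (10/3 + 8) = 3 + 34/3 = 43/3)
E(A, O) = -⅓ (E(A, O) = -⅔ + (⅓)*1 = -⅔ + ⅓ = -⅓)
c(x) = -⅓
T(Y) = -16 + Y*(-14 + Y² - 6*Y) (T(Y) = (-14 + Y² - 6*Y)*Y - 16 = Y*(-14 + Y² - 6*Y) - 16 = -16 + Y*(-14 + Y² - 6*Y))
c(-8)*T(-8) = -(-16 + (-8)³ - 14*(-8) - 6*(-8)²)/3 = -(-16 - 512 + 112 - 6*64)/3 = -(-16 - 512 + 112 - 384)/3 = -⅓*(-800) = 800/3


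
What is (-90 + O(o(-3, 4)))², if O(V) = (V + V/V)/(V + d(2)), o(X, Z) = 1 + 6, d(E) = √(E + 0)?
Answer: 17422404/2209 + 66784*√2/2209 ≈ 7929.8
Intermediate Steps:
d(E) = √E
o(X, Z) = 7
O(V) = (1 + V)/(V + √2) (O(V) = (V + V/V)/(V + √2) = (V + 1)/(V + √2) = (1 + V)/(V + √2))
(-90 + O(o(-3, 4)))² = (-90 + (1 + 7)/(7 + √2))² = (-90 + 8/(7 + √2))²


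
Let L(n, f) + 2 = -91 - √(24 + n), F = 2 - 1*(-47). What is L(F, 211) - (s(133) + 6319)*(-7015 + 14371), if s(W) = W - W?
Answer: -46482657 - √73 ≈ -4.6483e+7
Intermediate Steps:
s(W) = 0
F = 49 (F = 2 + 47 = 49)
L(n, f) = -93 - √(24 + n) (L(n, f) = -2 + (-91 - √(24 + n)) = -93 - √(24 + n))
L(F, 211) - (s(133) + 6319)*(-7015 + 14371) = (-93 - √(24 + 49)) - (0 + 6319)*(-7015 + 14371) = (-93 - √73) - 6319*7356 = (-93 - √73) - 1*46482564 = (-93 - √73) - 46482564 = -46482657 - √73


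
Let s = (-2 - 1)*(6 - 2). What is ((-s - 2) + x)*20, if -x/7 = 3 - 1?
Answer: -80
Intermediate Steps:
s = -12 (s = -3*4 = -12)
x = -14 (x = -7*(3 - 1) = -7*2 = -14)
((-s - 2) + x)*20 = ((-1*(-12) - 2) - 14)*20 = ((12 - 2) - 14)*20 = (10 - 14)*20 = -4*20 = -80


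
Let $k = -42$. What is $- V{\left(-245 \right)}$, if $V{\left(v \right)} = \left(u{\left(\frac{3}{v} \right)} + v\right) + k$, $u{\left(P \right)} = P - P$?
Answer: $287$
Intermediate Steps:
$u{\left(P \right)} = 0$
$V{\left(v \right)} = -42 + v$ ($V{\left(v \right)} = \left(0 + v\right) - 42 = v - 42 = -42 + v$)
$- V{\left(-245 \right)} = - (-42 - 245) = \left(-1\right) \left(-287\right) = 287$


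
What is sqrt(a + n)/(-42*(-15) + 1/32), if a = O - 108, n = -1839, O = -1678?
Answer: 160*I*sqrt(145)/20161 ≈ 0.095563*I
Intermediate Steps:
a = -1786 (a = -1678 - 108 = -1786)
sqrt(a + n)/(-42*(-15) + 1/32) = sqrt(-1786 - 1839)/(-42*(-15) + 1/32) = sqrt(-3625)/(630 + 1/32) = (5*I*sqrt(145))/(20161/32) = (5*I*sqrt(145))*(32/20161) = 160*I*sqrt(145)/20161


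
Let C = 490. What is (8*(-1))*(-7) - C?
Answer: -434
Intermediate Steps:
(8*(-1))*(-7) - C = (8*(-1))*(-7) - 1*490 = -8*(-7) - 490 = 56 - 490 = -434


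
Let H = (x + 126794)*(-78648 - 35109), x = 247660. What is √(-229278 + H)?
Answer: 2*I*√10649248239 ≈ 2.0639e+5*I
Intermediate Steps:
H = -42596763678 (H = (247660 + 126794)*(-78648 - 35109) = 374454*(-113757) = -42596763678)
√(-229278 + H) = √(-229278 - 42596763678) = √(-42596992956) = 2*I*√10649248239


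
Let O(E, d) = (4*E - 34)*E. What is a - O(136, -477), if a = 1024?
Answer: -68336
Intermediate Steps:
O(E, d) = E*(-34 + 4*E) (O(E, d) = (-34 + 4*E)*E = E*(-34 + 4*E))
a - O(136, -477) = 1024 - 2*136*(-17 + 2*136) = 1024 - 2*136*(-17 + 272) = 1024 - 2*136*255 = 1024 - 1*69360 = 1024 - 69360 = -68336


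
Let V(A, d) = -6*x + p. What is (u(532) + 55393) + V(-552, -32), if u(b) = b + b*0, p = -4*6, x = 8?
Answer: 55853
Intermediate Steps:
p = -24
V(A, d) = -72 (V(A, d) = -6*8 - 24 = -48 - 24 = -72)
u(b) = b (u(b) = b + 0 = b)
(u(532) + 55393) + V(-552, -32) = (532 + 55393) - 72 = 55925 - 72 = 55853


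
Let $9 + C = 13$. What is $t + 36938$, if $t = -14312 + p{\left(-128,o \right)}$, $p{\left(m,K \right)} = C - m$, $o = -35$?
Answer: $22758$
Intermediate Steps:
$C = 4$ ($C = -9 + 13 = 4$)
$p{\left(m,K \right)} = 4 - m$
$t = -14180$ ($t = -14312 + \left(4 - -128\right) = -14312 + \left(4 + 128\right) = -14312 + 132 = -14180$)
$t + 36938 = -14180 + 36938 = 22758$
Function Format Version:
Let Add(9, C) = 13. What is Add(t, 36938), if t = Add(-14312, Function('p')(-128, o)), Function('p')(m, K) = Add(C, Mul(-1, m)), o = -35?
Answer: 22758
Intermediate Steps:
C = 4 (C = Add(-9, 13) = 4)
Function('p')(m, K) = Add(4, Mul(-1, m))
t = -14180 (t = Add(-14312, Add(4, Mul(-1, -128))) = Add(-14312, Add(4, 128)) = Add(-14312, 132) = -14180)
Add(t, 36938) = Add(-14180, 36938) = 22758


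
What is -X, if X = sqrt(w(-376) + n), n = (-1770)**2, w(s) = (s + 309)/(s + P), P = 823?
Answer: -sqrt(625981586151)/447 ≈ -1770.0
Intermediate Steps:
w(s) = (309 + s)/(823 + s) (w(s) = (s + 309)/(s + 823) = (309 + s)/(823 + s))
n = 3132900
X = sqrt(625981586151)/447 (X = sqrt((309 - 376)/(823 - 376) + 3132900) = sqrt(-67/447 + 3132900) = sqrt(1400406233/447) = sqrt(625981586151)/447 ≈ 1770.0)
-X = -sqrt(625981586151)/447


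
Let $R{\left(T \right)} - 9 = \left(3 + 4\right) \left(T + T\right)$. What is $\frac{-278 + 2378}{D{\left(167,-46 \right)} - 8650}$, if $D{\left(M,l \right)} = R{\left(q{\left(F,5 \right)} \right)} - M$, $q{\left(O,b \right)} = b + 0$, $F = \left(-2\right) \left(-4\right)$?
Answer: $- \frac{1050}{4369} \approx -0.24033$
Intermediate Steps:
$F = 8$
$q{\left(O,b \right)} = b$
$R{\left(T \right)} = 9 + 14 T$ ($R{\left(T \right)} = 9 + \left(3 + 4\right) \left(T + T\right) = 9 + 7 \cdot 2 T = 9 + 14 T$)
$D{\left(M,l \right)} = 79 - M$ ($D{\left(M,l \right)} = \left(9 + 14 \cdot 5\right) - M = \left(9 + 70\right) - M = 79 - M$)
$\frac{-278 + 2378}{D{\left(167,-46 \right)} - 8650} = \frac{-278 + 2378}{\left(79 - 167\right) - 8650} = \frac{2100}{\left(79 - 167\right) - 8650} = \frac{2100}{-88 - 8650} = \frac{2100}{-8738} = 2100 \left(- \frac{1}{8738}\right) = - \frac{1050}{4369}$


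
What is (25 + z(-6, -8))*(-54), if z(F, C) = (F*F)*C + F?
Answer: 14526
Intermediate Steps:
z(F, C) = F + C*F² (z(F, C) = F²*C + F = C*F² + F = F + C*F²)
(25 + z(-6, -8))*(-54) = (25 - 6*(1 - 8*(-6)))*(-54) = (25 - 6*(1 + 48))*(-54) = (25 - 6*49)*(-54) = (25 - 294)*(-54) = -269*(-54) = 14526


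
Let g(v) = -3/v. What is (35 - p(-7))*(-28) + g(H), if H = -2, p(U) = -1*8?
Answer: -2405/2 ≈ -1202.5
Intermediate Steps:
p(U) = -8
(35 - p(-7))*(-28) + g(H) = (35 - 1*(-8))*(-28) - 3/(-2) = (35 + 8)*(-28) - 3*(-1/2) = 43*(-28) + 3/2 = -1204 + 3/2 = -2405/2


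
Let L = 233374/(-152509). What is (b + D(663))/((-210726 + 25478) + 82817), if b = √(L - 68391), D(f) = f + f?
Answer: -1326/102431 - I*√1590741524220037/15621649379 ≈ -0.012945 - 0.0025531*I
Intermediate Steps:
L = -233374/152509 (L = 233374*(-1/152509) = -233374/152509 ≈ -1.5302)
D(f) = 2*f
b = I*√1590741524220037/152509 (b = √(-233374/152509 - 68391) = √(-10430476393/152509) = I*√1590741524220037/152509 ≈ 261.52*I)
(b + D(663))/((-210726 + 25478) + 82817) = (I*√1590741524220037/152509 + 2*663)/((-210726 + 25478) + 82817) = (I*√1590741524220037/152509 + 1326)/(-185248 + 82817) = (1326 + I*√1590741524220037/152509)/(-102431) = (1326 + I*√1590741524220037/152509)*(-1/102431) = -1326/102431 - I*√1590741524220037/15621649379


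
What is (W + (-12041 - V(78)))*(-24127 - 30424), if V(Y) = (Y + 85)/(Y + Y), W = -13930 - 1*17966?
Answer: 373910828585/156 ≈ 2.3969e+9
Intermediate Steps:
W = -31896 (W = -13930 - 17966 = -31896)
V(Y) = (85 + Y)/(2*Y) (V(Y) = (85 + Y)/((2*Y)) = (85 + Y)*(1/(2*Y)) = (85 + Y)/(2*Y))
(W + (-12041 - V(78)))*(-24127 - 30424) = (-31896 + (-12041 - (85 + 78)/(2*78)))*(-24127 - 30424) = (-31896 + (-12041 - 163/(2*78)))*(-54551) = (-31896 + (-12041 - 1*163/156))*(-54551) = (-31896 + (-12041 - 163/156))*(-54551) = (-31896 - 1878559/156)*(-54551) = -6854335/156*(-54551) = 373910828585/156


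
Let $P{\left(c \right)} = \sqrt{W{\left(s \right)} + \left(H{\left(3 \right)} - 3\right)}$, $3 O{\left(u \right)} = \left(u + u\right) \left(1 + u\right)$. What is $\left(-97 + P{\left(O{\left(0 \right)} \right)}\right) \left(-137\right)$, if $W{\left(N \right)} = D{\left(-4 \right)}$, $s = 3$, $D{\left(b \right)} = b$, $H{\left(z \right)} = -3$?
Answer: $13289 - 137 i \sqrt{10} \approx 13289.0 - 433.23 i$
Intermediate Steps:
$O{\left(u \right)} = \frac{2 u \left(1 + u\right)}{3}$ ($O{\left(u \right)} = \frac{\left(u + u\right) \left(1 + u\right)}{3} = \frac{2 u \left(1 + u\right)}{3}$)
$W{\left(N \right)} = -4$
$P{\left(c \right)} = i \sqrt{10}$ ($P{\left(c \right)} = \sqrt{-4 - 6} = \sqrt{-10} = i \sqrt{10}$)
$\left(-97 + P{\left(O{\left(0 \right)} \right)}\right) \left(-137\right) = \left(-97 + i \sqrt{10}\right) \left(-137\right) = 13289 - 137 i \sqrt{10}$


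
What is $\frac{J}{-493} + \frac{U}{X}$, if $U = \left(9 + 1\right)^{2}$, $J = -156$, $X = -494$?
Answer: $\frac{13882}{121771} \approx 0.114$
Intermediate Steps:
$U = 100$ ($U = 10^{2} = 100$)
$\frac{J}{-493} + \frac{U}{X} = - \frac{156}{-493} + \frac{100}{-494} = \left(-156\right) \left(- \frac{1}{493}\right) + 100 \left(- \frac{1}{494}\right) = \frac{156}{493} - \frac{50}{247} = \frac{13882}{121771}$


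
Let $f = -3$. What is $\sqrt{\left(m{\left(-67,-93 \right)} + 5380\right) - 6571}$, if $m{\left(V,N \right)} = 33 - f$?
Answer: $i \sqrt{1155} \approx 33.985 i$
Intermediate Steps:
$m{\left(V,N \right)} = 36$ ($m{\left(V,N \right)} = 33 - -3 = 33 + 3 = 36$)
$\sqrt{\left(m{\left(-67,-93 \right)} + 5380\right) - 6571} = \sqrt{\left(36 + 5380\right) - 6571} = \sqrt{5416 - 6571} = \sqrt{-1155} = i \sqrt{1155}$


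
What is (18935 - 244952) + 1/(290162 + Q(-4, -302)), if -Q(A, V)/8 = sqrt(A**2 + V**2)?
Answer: -9513976341646313/42094074082 + 4*sqrt(22805)/21047037041 ≈ -2.2602e+5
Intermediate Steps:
Q(A, V) = -8*sqrt(A**2 + V**2)
(18935 - 244952) + 1/(290162 + Q(-4, -302)) = (18935 - 244952) + 1/(290162 - 8*sqrt((-4)**2 + (-302)**2)) = -226017 + 1/(290162 - 8*sqrt(16 + 91204)) = -226017 + 1/(290162 - 16*sqrt(22805))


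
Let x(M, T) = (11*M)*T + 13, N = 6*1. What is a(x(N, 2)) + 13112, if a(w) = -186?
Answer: 12926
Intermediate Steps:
N = 6
x(M, T) = 13 + 11*M*T (x(M, T) = 11*M*T + 13 = 13 + 11*M*T)
a(x(N, 2)) + 13112 = -186 + 13112 = 12926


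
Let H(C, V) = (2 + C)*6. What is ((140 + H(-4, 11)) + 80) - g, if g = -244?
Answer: 452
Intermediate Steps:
H(C, V) = 12 + 6*C
((140 + H(-4, 11)) + 80) - g = ((140 + (12 + 6*(-4))) + 80) - 1*(-244) = ((140 + (12 - 24)) + 80) + 244 = ((140 - 12) + 80) + 244 = (128 + 80) + 244 = 208 + 244 = 452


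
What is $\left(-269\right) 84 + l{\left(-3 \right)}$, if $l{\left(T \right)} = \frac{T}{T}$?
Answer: $-22595$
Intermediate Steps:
$l{\left(T \right)} = 1$
$\left(-269\right) 84 + l{\left(-3 \right)} = \left(-269\right) 84 + 1 = -22596 + 1 = -22595$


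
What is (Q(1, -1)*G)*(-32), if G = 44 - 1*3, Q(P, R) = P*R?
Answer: 1312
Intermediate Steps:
G = 41 (G = 44 - 3 = 41)
(Q(1, -1)*G)*(-32) = ((1*(-1))*41)*(-32) = -1*41*(-32) = -41*(-32) = 1312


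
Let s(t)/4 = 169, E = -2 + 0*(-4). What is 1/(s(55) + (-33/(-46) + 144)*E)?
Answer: 23/8891 ≈ 0.0025869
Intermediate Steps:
E = -2 (E = -2 + 0 = -2)
s(t) = 676 (s(t) = 4*169 = 676)
1/(s(55) + (-33/(-46) + 144)*E) = 1/(676 + (-33/(-46) + 144)*(-2)) = 1/(676 + (-33*(-1/46) + 144)*(-2)) = 1/(676 + (33/46 + 144)*(-2)) = 1/(676 + (6657/46)*(-2)) = 1/(676 - 6657/23) = 1/(8891/23) = 23/8891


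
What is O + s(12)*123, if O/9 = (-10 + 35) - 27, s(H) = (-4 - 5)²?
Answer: 9945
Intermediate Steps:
s(H) = 81 (s(H) = (-9)² = 81)
O = -18 (O = 9*((-10 + 35) - 27) = 9*(25 - 27) = 9*(-2) = -18)
O + s(12)*123 = -18 + 81*123 = -18 + 9963 = 9945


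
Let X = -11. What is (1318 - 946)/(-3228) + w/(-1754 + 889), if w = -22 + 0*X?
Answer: -20897/232685 ≈ -0.089808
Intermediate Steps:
w = -22 (w = -22 + 0*(-11) = -22 + 0 = -22)
(1318 - 946)/(-3228) + w/(-1754 + 889) = (1318 - 946)/(-3228) - 22/(-1754 + 889) = 372*(-1/3228) - 22/(-865) = -31/269 - 22*(-1/865) = -31/269 + 22/865 = -20897/232685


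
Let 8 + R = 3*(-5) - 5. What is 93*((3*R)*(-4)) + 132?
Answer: 31380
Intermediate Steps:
R = -28 (R = -8 + (3*(-5) - 5) = -8 + (-15 - 5) = -8 - 20 = -28)
93*((3*R)*(-4)) + 132 = 93*((3*(-28))*(-4)) + 132 = 93*(-84*(-4)) + 132 = 93*336 + 132 = 31248 + 132 = 31380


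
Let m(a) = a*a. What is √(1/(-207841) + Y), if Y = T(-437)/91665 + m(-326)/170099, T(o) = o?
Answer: √723492588878928265921063890630/1080227605943745 ≈ 0.78741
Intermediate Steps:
m(a) = a²
Y = 9667456277/15592124835 (Y = -437/91665 + (-326)²/170099 = -437*1/91665 + 106276*(1/170099) = -437/91665 + 106276/170099 = 9667456277/15592124835 ≈ 0.62002)
√(1/(-207841) + Y) = √(1/(-207841) + 9667456277/15592124835) = √(-1/207841 + 9667456277/15592124835) = √(2009278187943122/3240682817831235) = √723492588878928265921063890630/1080227605943745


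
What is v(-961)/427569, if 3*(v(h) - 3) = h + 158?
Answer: -2/3231 ≈ -0.00061900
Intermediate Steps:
v(h) = 167/3 + h/3 (v(h) = 3 + (h + 158)/3 = 3 + (158 + h)/3 = 3 + (158/3 + h/3) = 167/3 + h/3)
v(-961)/427569 = (167/3 + (1/3)*(-961))/427569 = (167/3 - 961/3)*(1/427569) = -794/3*1/427569 = -2/3231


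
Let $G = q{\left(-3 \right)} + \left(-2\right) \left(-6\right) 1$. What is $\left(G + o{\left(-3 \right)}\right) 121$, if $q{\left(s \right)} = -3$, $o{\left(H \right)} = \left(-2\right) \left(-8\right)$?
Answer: $3025$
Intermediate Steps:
$o{\left(H \right)} = 16$
$G = 9$ ($G = -3 + \left(-2\right) \left(-6\right) 1 = -3 + 12 \cdot 1 = -3 + 12 = 9$)
$\left(G + o{\left(-3 \right)}\right) 121 = \left(9 + 16\right) 121 = 25 \cdot 121 = 3025$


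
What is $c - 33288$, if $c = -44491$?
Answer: $-77779$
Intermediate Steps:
$c - 33288 = -44491 - 33288 = -77779$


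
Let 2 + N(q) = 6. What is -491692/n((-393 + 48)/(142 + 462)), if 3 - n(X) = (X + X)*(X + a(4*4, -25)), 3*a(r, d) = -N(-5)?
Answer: -89688554336/150359 ≈ -5.9650e+5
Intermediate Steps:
N(q) = 4 (N(q) = -2 + 6 = 4)
a(r, d) = -4/3 (a(r, d) = (-1*4)/3 = (⅓)*(-4) = -4/3)
n(X) = 3 - 2*X*(-4/3 + X) (n(X) = 3 - (X + X)*(X - 4/3) = 3 - 2*X*(-4/3 + X))
-491692/n((-393 + 48)/(142 + 462)) = -491692/(3 - 2*(-393 + 48)²/(142 + 462)² + 8*((-393 + 48)/(142 + 462))/3) = -491692/(3 - 2*(-345/604)² + 8*(-345/604)/3) = -491692/(3 - 2*(-345*1/604)² + 8*(-345*1/604)/3) = -491692/(3 - 2*(-345/604)² + (8/3)*(-345/604)) = -491692/(3 - 2*119025/364816 - 230/151) = -491692/(3 - 119025/182408 - 230/151) = -491692/150359/182408 = -491692*182408/150359 = -89688554336/150359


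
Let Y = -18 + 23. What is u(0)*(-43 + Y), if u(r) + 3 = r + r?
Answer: 114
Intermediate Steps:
Y = 5
u(r) = -3 + 2*r (u(r) = -3 + (r + r) = -3 + 2*r)
u(0)*(-43 + Y) = (-3 + 2*0)*(-43 + 5) = (-3 + 0)*(-38) = -3*(-38) = 114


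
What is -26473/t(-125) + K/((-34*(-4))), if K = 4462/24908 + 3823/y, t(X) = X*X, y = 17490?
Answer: -19571786968397/11571711937500 ≈ -1.6913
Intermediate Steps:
t(X) = X**2
K = 21657958/54455115 (K = 4462/24908 + 3823/17490 = 4462*(1/24908) + 3823*(1/17490) = 2231/12454 + 3823/17490 = 21657958/54455115 ≈ 0.39772)
-26473/t(-125) + K/((-34*(-4))) = -26473/((-125)**2) + 21657958/(54455115*((-34*(-4)))) = -26473/15625 + (21657958/54455115)/136 = -26473*1/15625 + (21657958/54455115)*(1/136) = -26473/15625 + 10828979/3702947820 = -19571786968397/11571711937500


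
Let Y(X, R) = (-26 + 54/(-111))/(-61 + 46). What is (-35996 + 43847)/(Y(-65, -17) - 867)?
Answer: -871461/96041 ≈ -9.0738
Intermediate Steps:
Y(X, R) = 196/111 (Y(X, R) = (-26 + 54*(-1/111))/(-15) = (-26 - 18/37)*(-1/15) = -980/37*(-1/15) = 196/111)
(-35996 + 43847)/(Y(-65, -17) - 867) = (-35996 + 43847)/(196/111 - 867) = 7851/(-96041/111) = 7851*(-111/96041) = -871461/96041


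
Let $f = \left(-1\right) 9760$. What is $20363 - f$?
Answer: $30123$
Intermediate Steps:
$f = -9760$
$20363 - f = 20363 - -9760 = 20363 + 9760 = 30123$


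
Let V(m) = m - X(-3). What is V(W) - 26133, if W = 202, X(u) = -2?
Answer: -25929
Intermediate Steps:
V(m) = 2 + m (V(m) = m - 1*(-2) = m + 2 = 2 + m)
V(W) - 26133 = (2 + 202) - 26133 = 204 - 26133 = -25929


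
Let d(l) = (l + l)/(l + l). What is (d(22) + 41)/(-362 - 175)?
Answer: -14/179 ≈ -0.078212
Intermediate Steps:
d(l) = 1 (d(l) = (2*l)/((2*l)) = (2*l)*(1/(2*l)) = 1)
(d(22) + 41)/(-362 - 175) = (1 + 41)/(-362 - 175) = 42/(-537) = 42*(-1/537) = -14/179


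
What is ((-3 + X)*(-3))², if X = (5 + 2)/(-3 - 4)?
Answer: 144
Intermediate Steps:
X = -1 (X = 7/(-7) = 7*(-⅐) = -1)
((-3 + X)*(-3))² = ((-3 - 1)*(-3))² = (-4*(-3))² = 12² = 144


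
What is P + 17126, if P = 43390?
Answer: 60516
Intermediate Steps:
P + 17126 = 43390 + 17126 = 60516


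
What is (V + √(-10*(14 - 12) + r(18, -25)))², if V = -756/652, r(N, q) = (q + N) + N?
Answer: -203400/26569 - 1134*I/163 ≈ -7.6555 - 6.9571*I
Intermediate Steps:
r(N, q) = q + 2*N (r(N, q) = (N + q) + N = q + 2*N)
V = -189/163 (V = -756*1/652 = -189/163 ≈ -1.1595)
(V + √(-10*(14 - 12) + r(18, -25)))² = (-189/163 + √(-10*(14 - 12) + (-25 + 2*18)))² = (-189/163 + √(-10*2 + (-25 + 36)))² = (-189/163 + √(-20 + 11))² = (-189/163 + √(-9))² = (-189/163 + 3*I)²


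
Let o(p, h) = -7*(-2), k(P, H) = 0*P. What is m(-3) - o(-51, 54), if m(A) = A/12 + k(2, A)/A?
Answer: -57/4 ≈ -14.250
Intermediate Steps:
k(P, H) = 0
o(p, h) = 14
m(A) = A/12 (m(A) = A/12 + 0/A = A*(1/12) + 0 = A/12 + 0 = A/12)
m(-3) - o(-51, 54) = (1/12)*(-3) - 1*14 = -¼ - 14 = -57/4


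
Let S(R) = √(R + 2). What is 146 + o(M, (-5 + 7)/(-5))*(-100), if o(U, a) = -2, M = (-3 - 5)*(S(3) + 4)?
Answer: 346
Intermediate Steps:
S(R) = √(2 + R)
M = -32 - 8*√5 (M = (-3 - 5)*(√(2 + 3) + 4) = -8*(√5 + 4) = -8*(4 + √5) = -32 - 8*√5 ≈ -49.889)
146 + o(M, (-5 + 7)/(-5))*(-100) = 146 - 2*(-100) = 146 + 200 = 346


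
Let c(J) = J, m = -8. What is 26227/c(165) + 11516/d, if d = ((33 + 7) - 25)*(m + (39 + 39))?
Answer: 981283/5775 ≈ 169.92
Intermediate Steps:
d = 1050 (d = ((33 + 7) - 25)*(-8 + (39 + 39)) = (40 - 25)*(-8 + 78) = 15*70 = 1050)
26227/c(165) + 11516/d = 26227/165 + 11516/1050 = 26227*(1/165) + 11516*(1/1050) = 26227/165 + 5758/525 = 981283/5775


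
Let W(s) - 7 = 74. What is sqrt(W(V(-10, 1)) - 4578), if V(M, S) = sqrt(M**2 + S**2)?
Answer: I*sqrt(4497) ≈ 67.06*I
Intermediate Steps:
W(s) = 81 (W(s) = 7 + 74 = 81)
sqrt(W(V(-10, 1)) - 4578) = sqrt(81 - 4578) = sqrt(-4497) = I*sqrt(4497)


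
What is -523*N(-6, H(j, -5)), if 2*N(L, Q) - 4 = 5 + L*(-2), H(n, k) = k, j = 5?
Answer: -10983/2 ≈ -5491.5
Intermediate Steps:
N(L, Q) = 9/2 - L (N(L, Q) = 2 + (5 + L*(-2))/2 = 2 + (5 - 2*L)/2 = 2 + (5/2 - L) = 9/2 - L)
-523*N(-6, H(j, -5)) = -523*(9/2 - 1*(-6)) = -523*(9/2 + 6) = -523*21/2 = -10983/2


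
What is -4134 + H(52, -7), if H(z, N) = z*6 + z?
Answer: -3770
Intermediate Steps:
H(z, N) = 7*z (H(z, N) = 6*z + z = 7*z)
-4134 + H(52, -7) = -4134 + 7*52 = -4134 + 364 = -3770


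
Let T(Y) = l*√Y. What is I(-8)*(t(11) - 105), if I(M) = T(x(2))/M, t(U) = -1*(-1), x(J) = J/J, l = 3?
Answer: 39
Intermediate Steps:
x(J) = 1
t(U) = 1
T(Y) = 3*√Y
I(M) = 3/M (I(M) = (3*√1)/M = (3*1)/M = 3/M)
I(-8)*(t(11) - 105) = (3/(-8))*(1 - 105) = (3*(-⅛))*(-104) = -3/8*(-104) = 39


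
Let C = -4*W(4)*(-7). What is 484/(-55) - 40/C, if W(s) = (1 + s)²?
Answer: -62/7 ≈ -8.8571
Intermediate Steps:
C = 700 (C = -4*(1 + 4)²*(-7) = -4*5²*(-7) = -4*25*(-7) = -100*(-7) = 700)
484/(-55) - 40/C = 484/(-55) - 40/700 = 484*(-1/55) - 40*1/700 = -44/5 - 2/35 = -62/7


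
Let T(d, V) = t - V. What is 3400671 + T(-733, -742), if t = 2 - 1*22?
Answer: 3401393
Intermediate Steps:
t = -20 (t = 2 - 22 = -20)
T(d, V) = -20 - V
3400671 + T(-733, -742) = 3400671 + (-20 - 1*(-742)) = 3400671 + (-20 + 742) = 3400671 + 722 = 3401393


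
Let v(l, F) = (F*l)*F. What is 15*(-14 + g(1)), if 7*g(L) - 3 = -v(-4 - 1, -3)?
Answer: -750/7 ≈ -107.14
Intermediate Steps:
v(l, F) = l*F**2
g(L) = 48/7 (g(L) = 3/7 + (-(-4 - 1)*(-3)**2)/7 = 3/7 + (-(-5)*9)/7 = 3/7 + (-1*(-45))/7 = 3/7 + (1/7)*45 = 3/7 + 45/7 = 48/7)
15*(-14 + g(1)) = 15*(-14 + 48/7) = 15*(-50/7) = -750/7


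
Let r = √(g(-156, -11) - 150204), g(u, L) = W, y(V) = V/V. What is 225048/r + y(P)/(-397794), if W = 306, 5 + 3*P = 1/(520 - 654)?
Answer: -1/397794 - 37508*I*√149898/24983 ≈ -2.5139e-6 - 581.27*I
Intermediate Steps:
P = -671/402 (P = -5/3 + 1/(3*(520 - 654)) = -5/3 + (⅓)/(-134) = -5/3 + (⅓)*(-1/134) = -5/3 - 1/402 = -671/402 ≈ -1.6692)
y(V) = 1
g(u, L) = 306
r = I*√149898 (r = √(306 - 150204) = √(-149898) = I*√149898 ≈ 387.17*I)
225048/r + y(P)/(-397794) = 225048/((I*√149898)) + 1/(-397794) = 225048*(-I*√149898/149898) + 1*(-1/397794) = -37508*I*√149898/24983 - 1/397794 = -1/397794 - 37508*I*√149898/24983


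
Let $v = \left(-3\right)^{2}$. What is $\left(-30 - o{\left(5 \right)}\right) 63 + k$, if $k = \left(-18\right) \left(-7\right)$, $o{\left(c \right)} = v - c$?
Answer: $-2016$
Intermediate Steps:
$v = 9$
$o{\left(c \right)} = 9 - c$
$k = 126$
$\left(-30 - o{\left(5 \right)}\right) 63 + k = \left(-30 - \left(9 - 5\right)\right) 63 + 126 = \left(-30 - 4\right) 63 + 126 = \left(-34\right) 63 + 126 = -2142 + 126 = -2016$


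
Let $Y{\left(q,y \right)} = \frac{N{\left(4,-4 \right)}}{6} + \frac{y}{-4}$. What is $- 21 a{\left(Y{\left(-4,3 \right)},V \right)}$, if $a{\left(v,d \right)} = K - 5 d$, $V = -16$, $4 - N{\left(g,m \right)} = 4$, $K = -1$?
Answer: $-1659$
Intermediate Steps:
$N{\left(g,m \right)} = 0$ ($N{\left(g,m \right)} = 4 - 4 = 0$)
$Y{\left(q,y \right)} = - \frac{y}{4}$ ($Y{\left(q,y \right)} = \frac{0}{6} + \frac{y}{-4} = 0 \cdot \frac{1}{6} + y \left(- \frac{1}{4}\right) = 0 - \frac{y}{4} = - \frac{y}{4}$)
$a{\left(v,d \right)} = -1 - 5 d$
$- 21 a{\left(Y{\left(-4,3 \right)},V \right)} = - 21 \left(-1 - -80\right) = - 21 \left(-1 + 80\right) = \left(-21\right) 79 = -1659$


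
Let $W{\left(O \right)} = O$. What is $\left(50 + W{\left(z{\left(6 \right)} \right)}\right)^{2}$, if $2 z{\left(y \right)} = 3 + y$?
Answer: $\frac{11881}{4} \approx 2970.3$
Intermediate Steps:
$z{\left(y \right)} = \frac{3}{2} + \frac{y}{2}$ ($z{\left(y \right)} = \frac{3 + y}{2} = \frac{3}{2} + \frac{y}{2}$)
$\left(50 + W{\left(z{\left(6 \right)} \right)}\right)^{2} = \left(50 + \left(\frac{3}{2} + \frac{1}{2} \cdot 6\right)\right)^{2} = \left(50 + \left(\frac{3}{2} + 3\right)\right)^{2} = \left(50 + \frac{9}{2}\right)^{2} = \left(\frac{109}{2}\right)^{2} = \frac{11881}{4}$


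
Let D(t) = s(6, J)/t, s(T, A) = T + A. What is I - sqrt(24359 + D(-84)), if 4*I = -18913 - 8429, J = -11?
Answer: -13671/2 - sqrt(42969381)/42 ≈ -6991.6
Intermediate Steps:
s(T, A) = A + T
D(t) = -5/t (D(t) = (-11 + 6)/t = -5/t)
I = -13671/2 (I = (-18913 - 8429)/4 = (1/4)*(-27342) = -13671/2 ≈ -6835.5)
I - sqrt(24359 + D(-84)) = -13671/2 - sqrt(24359 - 5/(-84)) = -13671/2 - sqrt(24359 - 5*(-1/84)) = -13671/2 - sqrt(24359 + 5/84) = -13671/2 - sqrt(2046161/84) = -13671/2 - sqrt(42969381)/42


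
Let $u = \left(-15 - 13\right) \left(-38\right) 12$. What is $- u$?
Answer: $-12768$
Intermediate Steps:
$u = 12768$ ($u = \left(-28\right) \left(-38\right) 12 = 1064 \cdot 12 = 12768$)
$- u = \left(-1\right) 12768 = -12768$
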